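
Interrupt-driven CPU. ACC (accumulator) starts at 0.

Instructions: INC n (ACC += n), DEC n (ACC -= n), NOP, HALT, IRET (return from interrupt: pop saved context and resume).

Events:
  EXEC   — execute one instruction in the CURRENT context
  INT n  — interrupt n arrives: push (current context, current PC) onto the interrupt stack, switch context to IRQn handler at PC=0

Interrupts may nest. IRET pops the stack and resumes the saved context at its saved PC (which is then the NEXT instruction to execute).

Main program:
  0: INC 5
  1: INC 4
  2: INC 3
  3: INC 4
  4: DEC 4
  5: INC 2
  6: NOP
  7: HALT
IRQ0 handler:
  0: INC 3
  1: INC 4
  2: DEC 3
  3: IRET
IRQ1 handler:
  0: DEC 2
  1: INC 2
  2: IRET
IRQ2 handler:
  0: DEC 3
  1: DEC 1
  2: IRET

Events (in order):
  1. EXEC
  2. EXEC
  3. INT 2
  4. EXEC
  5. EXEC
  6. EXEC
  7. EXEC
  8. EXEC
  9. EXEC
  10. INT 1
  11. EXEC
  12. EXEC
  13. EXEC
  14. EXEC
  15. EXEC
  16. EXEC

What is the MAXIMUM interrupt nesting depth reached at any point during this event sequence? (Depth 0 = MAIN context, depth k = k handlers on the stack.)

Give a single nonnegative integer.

Answer: 1

Derivation:
Event 1 (EXEC): [MAIN] PC=0: INC 5 -> ACC=5 [depth=0]
Event 2 (EXEC): [MAIN] PC=1: INC 4 -> ACC=9 [depth=0]
Event 3 (INT 2): INT 2 arrives: push (MAIN, PC=2), enter IRQ2 at PC=0 (depth now 1) [depth=1]
Event 4 (EXEC): [IRQ2] PC=0: DEC 3 -> ACC=6 [depth=1]
Event 5 (EXEC): [IRQ2] PC=1: DEC 1 -> ACC=5 [depth=1]
Event 6 (EXEC): [IRQ2] PC=2: IRET -> resume MAIN at PC=2 (depth now 0) [depth=0]
Event 7 (EXEC): [MAIN] PC=2: INC 3 -> ACC=8 [depth=0]
Event 8 (EXEC): [MAIN] PC=3: INC 4 -> ACC=12 [depth=0]
Event 9 (EXEC): [MAIN] PC=4: DEC 4 -> ACC=8 [depth=0]
Event 10 (INT 1): INT 1 arrives: push (MAIN, PC=5), enter IRQ1 at PC=0 (depth now 1) [depth=1]
Event 11 (EXEC): [IRQ1] PC=0: DEC 2 -> ACC=6 [depth=1]
Event 12 (EXEC): [IRQ1] PC=1: INC 2 -> ACC=8 [depth=1]
Event 13 (EXEC): [IRQ1] PC=2: IRET -> resume MAIN at PC=5 (depth now 0) [depth=0]
Event 14 (EXEC): [MAIN] PC=5: INC 2 -> ACC=10 [depth=0]
Event 15 (EXEC): [MAIN] PC=6: NOP [depth=0]
Event 16 (EXEC): [MAIN] PC=7: HALT [depth=0]
Max depth observed: 1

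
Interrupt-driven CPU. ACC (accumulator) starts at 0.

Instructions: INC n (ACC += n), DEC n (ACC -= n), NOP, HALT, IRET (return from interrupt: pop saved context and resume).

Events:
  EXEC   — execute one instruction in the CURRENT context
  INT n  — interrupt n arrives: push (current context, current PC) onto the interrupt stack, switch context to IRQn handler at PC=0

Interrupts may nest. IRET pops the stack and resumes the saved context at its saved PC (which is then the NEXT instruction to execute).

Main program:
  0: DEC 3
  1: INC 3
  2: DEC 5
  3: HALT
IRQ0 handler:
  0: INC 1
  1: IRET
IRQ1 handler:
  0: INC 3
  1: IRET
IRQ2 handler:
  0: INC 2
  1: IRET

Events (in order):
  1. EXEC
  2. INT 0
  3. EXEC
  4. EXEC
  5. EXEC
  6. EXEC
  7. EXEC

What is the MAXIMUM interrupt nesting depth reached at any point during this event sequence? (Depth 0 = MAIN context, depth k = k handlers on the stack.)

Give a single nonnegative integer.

Event 1 (EXEC): [MAIN] PC=0: DEC 3 -> ACC=-3 [depth=0]
Event 2 (INT 0): INT 0 arrives: push (MAIN, PC=1), enter IRQ0 at PC=0 (depth now 1) [depth=1]
Event 3 (EXEC): [IRQ0] PC=0: INC 1 -> ACC=-2 [depth=1]
Event 4 (EXEC): [IRQ0] PC=1: IRET -> resume MAIN at PC=1 (depth now 0) [depth=0]
Event 5 (EXEC): [MAIN] PC=1: INC 3 -> ACC=1 [depth=0]
Event 6 (EXEC): [MAIN] PC=2: DEC 5 -> ACC=-4 [depth=0]
Event 7 (EXEC): [MAIN] PC=3: HALT [depth=0]
Max depth observed: 1

Answer: 1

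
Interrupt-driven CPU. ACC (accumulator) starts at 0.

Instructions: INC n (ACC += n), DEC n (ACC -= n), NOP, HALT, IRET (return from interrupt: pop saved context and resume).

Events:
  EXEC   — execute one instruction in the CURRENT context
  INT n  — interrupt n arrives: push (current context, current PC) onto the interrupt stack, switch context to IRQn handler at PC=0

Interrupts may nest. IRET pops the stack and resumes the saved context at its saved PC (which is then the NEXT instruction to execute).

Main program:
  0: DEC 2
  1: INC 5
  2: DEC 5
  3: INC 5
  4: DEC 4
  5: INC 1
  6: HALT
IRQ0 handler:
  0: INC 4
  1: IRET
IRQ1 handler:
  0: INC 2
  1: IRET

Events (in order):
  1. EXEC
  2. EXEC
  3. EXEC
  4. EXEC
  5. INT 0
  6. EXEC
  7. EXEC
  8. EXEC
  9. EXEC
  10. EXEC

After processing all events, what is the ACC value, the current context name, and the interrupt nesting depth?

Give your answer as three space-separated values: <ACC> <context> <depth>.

Event 1 (EXEC): [MAIN] PC=0: DEC 2 -> ACC=-2
Event 2 (EXEC): [MAIN] PC=1: INC 5 -> ACC=3
Event 3 (EXEC): [MAIN] PC=2: DEC 5 -> ACC=-2
Event 4 (EXEC): [MAIN] PC=3: INC 5 -> ACC=3
Event 5 (INT 0): INT 0 arrives: push (MAIN, PC=4), enter IRQ0 at PC=0 (depth now 1)
Event 6 (EXEC): [IRQ0] PC=0: INC 4 -> ACC=7
Event 7 (EXEC): [IRQ0] PC=1: IRET -> resume MAIN at PC=4 (depth now 0)
Event 8 (EXEC): [MAIN] PC=4: DEC 4 -> ACC=3
Event 9 (EXEC): [MAIN] PC=5: INC 1 -> ACC=4
Event 10 (EXEC): [MAIN] PC=6: HALT

Answer: 4 MAIN 0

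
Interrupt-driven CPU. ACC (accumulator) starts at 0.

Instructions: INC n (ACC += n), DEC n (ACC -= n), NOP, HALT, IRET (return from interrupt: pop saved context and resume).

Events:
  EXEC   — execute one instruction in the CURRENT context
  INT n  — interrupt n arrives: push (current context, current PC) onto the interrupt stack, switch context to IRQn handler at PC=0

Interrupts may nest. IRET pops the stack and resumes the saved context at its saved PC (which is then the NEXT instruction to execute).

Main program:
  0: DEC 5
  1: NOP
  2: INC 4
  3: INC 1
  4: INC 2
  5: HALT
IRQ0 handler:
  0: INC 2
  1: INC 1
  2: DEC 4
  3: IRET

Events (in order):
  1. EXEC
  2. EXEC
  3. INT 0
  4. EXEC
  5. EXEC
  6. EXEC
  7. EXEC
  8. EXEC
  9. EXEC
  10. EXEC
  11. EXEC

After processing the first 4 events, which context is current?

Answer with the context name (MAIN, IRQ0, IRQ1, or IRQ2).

Event 1 (EXEC): [MAIN] PC=0: DEC 5 -> ACC=-5
Event 2 (EXEC): [MAIN] PC=1: NOP
Event 3 (INT 0): INT 0 arrives: push (MAIN, PC=2), enter IRQ0 at PC=0 (depth now 1)
Event 4 (EXEC): [IRQ0] PC=0: INC 2 -> ACC=-3

Answer: IRQ0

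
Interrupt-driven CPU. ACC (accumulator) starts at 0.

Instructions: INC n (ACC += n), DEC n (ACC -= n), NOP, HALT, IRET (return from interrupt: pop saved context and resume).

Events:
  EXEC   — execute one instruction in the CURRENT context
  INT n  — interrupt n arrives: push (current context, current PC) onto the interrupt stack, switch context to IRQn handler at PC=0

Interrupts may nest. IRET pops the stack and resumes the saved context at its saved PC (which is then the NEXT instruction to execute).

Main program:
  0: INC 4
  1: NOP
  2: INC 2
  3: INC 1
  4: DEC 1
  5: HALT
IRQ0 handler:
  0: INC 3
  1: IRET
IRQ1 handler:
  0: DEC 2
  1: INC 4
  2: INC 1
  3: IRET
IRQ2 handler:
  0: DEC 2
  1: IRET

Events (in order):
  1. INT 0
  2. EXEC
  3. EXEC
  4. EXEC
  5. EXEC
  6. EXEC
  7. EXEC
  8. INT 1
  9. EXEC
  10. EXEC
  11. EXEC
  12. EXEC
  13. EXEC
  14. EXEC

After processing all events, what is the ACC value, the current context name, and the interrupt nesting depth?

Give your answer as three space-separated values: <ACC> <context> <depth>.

Event 1 (INT 0): INT 0 arrives: push (MAIN, PC=0), enter IRQ0 at PC=0 (depth now 1)
Event 2 (EXEC): [IRQ0] PC=0: INC 3 -> ACC=3
Event 3 (EXEC): [IRQ0] PC=1: IRET -> resume MAIN at PC=0 (depth now 0)
Event 4 (EXEC): [MAIN] PC=0: INC 4 -> ACC=7
Event 5 (EXEC): [MAIN] PC=1: NOP
Event 6 (EXEC): [MAIN] PC=2: INC 2 -> ACC=9
Event 7 (EXEC): [MAIN] PC=3: INC 1 -> ACC=10
Event 8 (INT 1): INT 1 arrives: push (MAIN, PC=4), enter IRQ1 at PC=0 (depth now 1)
Event 9 (EXEC): [IRQ1] PC=0: DEC 2 -> ACC=8
Event 10 (EXEC): [IRQ1] PC=1: INC 4 -> ACC=12
Event 11 (EXEC): [IRQ1] PC=2: INC 1 -> ACC=13
Event 12 (EXEC): [IRQ1] PC=3: IRET -> resume MAIN at PC=4 (depth now 0)
Event 13 (EXEC): [MAIN] PC=4: DEC 1 -> ACC=12
Event 14 (EXEC): [MAIN] PC=5: HALT

Answer: 12 MAIN 0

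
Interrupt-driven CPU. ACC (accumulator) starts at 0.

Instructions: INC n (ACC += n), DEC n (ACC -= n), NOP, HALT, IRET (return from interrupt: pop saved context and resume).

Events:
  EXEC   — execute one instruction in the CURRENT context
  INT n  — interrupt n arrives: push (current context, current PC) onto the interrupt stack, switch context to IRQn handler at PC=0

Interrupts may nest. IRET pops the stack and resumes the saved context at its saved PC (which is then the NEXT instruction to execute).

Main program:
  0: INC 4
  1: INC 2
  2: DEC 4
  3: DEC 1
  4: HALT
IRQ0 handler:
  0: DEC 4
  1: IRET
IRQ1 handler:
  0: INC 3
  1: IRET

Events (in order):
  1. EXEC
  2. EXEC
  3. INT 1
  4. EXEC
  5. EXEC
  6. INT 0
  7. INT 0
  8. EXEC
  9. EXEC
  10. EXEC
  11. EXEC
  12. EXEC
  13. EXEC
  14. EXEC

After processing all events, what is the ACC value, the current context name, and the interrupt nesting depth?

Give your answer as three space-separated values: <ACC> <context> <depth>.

Event 1 (EXEC): [MAIN] PC=0: INC 4 -> ACC=4
Event 2 (EXEC): [MAIN] PC=1: INC 2 -> ACC=6
Event 3 (INT 1): INT 1 arrives: push (MAIN, PC=2), enter IRQ1 at PC=0 (depth now 1)
Event 4 (EXEC): [IRQ1] PC=0: INC 3 -> ACC=9
Event 5 (EXEC): [IRQ1] PC=1: IRET -> resume MAIN at PC=2 (depth now 0)
Event 6 (INT 0): INT 0 arrives: push (MAIN, PC=2), enter IRQ0 at PC=0 (depth now 1)
Event 7 (INT 0): INT 0 arrives: push (IRQ0, PC=0), enter IRQ0 at PC=0 (depth now 2)
Event 8 (EXEC): [IRQ0] PC=0: DEC 4 -> ACC=5
Event 9 (EXEC): [IRQ0] PC=1: IRET -> resume IRQ0 at PC=0 (depth now 1)
Event 10 (EXEC): [IRQ0] PC=0: DEC 4 -> ACC=1
Event 11 (EXEC): [IRQ0] PC=1: IRET -> resume MAIN at PC=2 (depth now 0)
Event 12 (EXEC): [MAIN] PC=2: DEC 4 -> ACC=-3
Event 13 (EXEC): [MAIN] PC=3: DEC 1 -> ACC=-4
Event 14 (EXEC): [MAIN] PC=4: HALT

Answer: -4 MAIN 0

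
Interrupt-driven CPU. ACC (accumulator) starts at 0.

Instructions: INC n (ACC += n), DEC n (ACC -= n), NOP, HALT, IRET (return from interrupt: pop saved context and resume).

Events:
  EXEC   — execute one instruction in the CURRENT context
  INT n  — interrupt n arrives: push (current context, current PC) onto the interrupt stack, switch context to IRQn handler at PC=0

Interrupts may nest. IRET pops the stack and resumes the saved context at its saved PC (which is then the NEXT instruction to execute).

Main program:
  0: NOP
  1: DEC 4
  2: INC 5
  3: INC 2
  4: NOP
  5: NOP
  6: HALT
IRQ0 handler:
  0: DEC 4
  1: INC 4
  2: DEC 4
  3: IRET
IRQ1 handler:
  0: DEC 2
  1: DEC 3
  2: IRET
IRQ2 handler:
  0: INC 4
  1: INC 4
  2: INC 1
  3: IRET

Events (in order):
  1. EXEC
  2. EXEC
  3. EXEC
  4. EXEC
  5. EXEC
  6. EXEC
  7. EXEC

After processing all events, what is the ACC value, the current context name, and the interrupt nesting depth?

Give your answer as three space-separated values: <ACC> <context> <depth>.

Answer: 3 MAIN 0

Derivation:
Event 1 (EXEC): [MAIN] PC=0: NOP
Event 2 (EXEC): [MAIN] PC=1: DEC 4 -> ACC=-4
Event 3 (EXEC): [MAIN] PC=2: INC 5 -> ACC=1
Event 4 (EXEC): [MAIN] PC=3: INC 2 -> ACC=3
Event 5 (EXEC): [MAIN] PC=4: NOP
Event 6 (EXEC): [MAIN] PC=5: NOP
Event 7 (EXEC): [MAIN] PC=6: HALT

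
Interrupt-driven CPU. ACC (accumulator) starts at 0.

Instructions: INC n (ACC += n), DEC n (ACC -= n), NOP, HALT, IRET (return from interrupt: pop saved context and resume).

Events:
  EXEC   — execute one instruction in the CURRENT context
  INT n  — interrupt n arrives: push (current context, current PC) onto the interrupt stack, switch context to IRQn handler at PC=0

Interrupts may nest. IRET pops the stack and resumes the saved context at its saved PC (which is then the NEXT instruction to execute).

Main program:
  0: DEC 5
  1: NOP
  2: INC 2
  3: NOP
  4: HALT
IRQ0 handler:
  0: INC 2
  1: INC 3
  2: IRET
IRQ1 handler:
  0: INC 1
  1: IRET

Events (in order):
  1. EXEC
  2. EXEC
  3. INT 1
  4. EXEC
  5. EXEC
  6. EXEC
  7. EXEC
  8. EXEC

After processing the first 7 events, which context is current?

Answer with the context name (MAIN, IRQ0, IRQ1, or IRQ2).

Event 1 (EXEC): [MAIN] PC=0: DEC 5 -> ACC=-5
Event 2 (EXEC): [MAIN] PC=1: NOP
Event 3 (INT 1): INT 1 arrives: push (MAIN, PC=2), enter IRQ1 at PC=0 (depth now 1)
Event 4 (EXEC): [IRQ1] PC=0: INC 1 -> ACC=-4
Event 5 (EXEC): [IRQ1] PC=1: IRET -> resume MAIN at PC=2 (depth now 0)
Event 6 (EXEC): [MAIN] PC=2: INC 2 -> ACC=-2
Event 7 (EXEC): [MAIN] PC=3: NOP

Answer: MAIN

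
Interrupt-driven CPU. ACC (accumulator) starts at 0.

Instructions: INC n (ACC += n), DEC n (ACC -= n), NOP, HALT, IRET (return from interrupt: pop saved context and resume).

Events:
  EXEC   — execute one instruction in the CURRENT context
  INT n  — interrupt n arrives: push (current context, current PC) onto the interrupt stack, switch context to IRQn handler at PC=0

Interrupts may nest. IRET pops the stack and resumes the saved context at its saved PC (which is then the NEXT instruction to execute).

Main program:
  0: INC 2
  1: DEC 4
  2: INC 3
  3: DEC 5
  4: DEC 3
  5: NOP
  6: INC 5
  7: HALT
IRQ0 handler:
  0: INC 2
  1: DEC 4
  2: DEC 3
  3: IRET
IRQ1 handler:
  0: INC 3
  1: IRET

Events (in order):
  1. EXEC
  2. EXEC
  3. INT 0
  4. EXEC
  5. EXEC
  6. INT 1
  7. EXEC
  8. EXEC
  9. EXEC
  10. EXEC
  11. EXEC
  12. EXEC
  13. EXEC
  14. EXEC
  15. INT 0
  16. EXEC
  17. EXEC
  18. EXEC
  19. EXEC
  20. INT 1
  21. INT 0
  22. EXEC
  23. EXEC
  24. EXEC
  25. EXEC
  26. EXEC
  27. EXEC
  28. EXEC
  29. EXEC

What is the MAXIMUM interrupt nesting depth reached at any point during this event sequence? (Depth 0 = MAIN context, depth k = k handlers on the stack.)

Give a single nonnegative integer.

Answer: 2

Derivation:
Event 1 (EXEC): [MAIN] PC=0: INC 2 -> ACC=2 [depth=0]
Event 2 (EXEC): [MAIN] PC=1: DEC 4 -> ACC=-2 [depth=0]
Event 3 (INT 0): INT 0 arrives: push (MAIN, PC=2), enter IRQ0 at PC=0 (depth now 1) [depth=1]
Event 4 (EXEC): [IRQ0] PC=0: INC 2 -> ACC=0 [depth=1]
Event 5 (EXEC): [IRQ0] PC=1: DEC 4 -> ACC=-4 [depth=1]
Event 6 (INT 1): INT 1 arrives: push (IRQ0, PC=2), enter IRQ1 at PC=0 (depth now 2) [depth=2]
Event 7 (EXEC): [IRQ1] PC=0: INC 3 -> ACC=-1 [depth=2]
Event 8 (EXEC): [IRQ1] PC=1: IRET -> resume IRQ0 at PC=2 (depth now 1) [depth=1]
Event 9 (EXEC): [IRQ0] PC=2: DEC 3 -> ACC=-4 [depth=1]
Event 10 (EXEC): [IRQ0] PC=3: IRET -> resume MAIN at PC=2 (depth now 0) [depth=0]
Event 11 (EXEC): [MAIN] PC=2: INC 3 -> ACC=-1 [depth=0]
Event 12 (EXEC): [MAIN] PC=3: DEC 5 -> ACC=-6 [depth=0]
Event 13 (EXEC): [MAIN] PC=4: DEC 3 -> ACC=-9 [depth=0]
Event 14 (EXEC): [MAIN] PC=5: NOP [depth=0]
Event 15 (INT 0): INT 0 arrives: push (MAIN, PC=6), enter IRQ0 at PC=0 (depth now 1) [depth=1]
Event 16 (EXEC): [IRQ0] PC=0: INC 2 -> ACC=-7 [depth=1]
Event 17 (EXEC): [IRQ0] PC=1: DEC 4 -> ACC=-11 [depth=1]
Event 18 (EXEC): [IRQ0] PC=2: DEC 3 -> ACC=-14 [depth=1]
Event 19 (EXEC): [IRQ0] PC=3: IRET -> resume MAIN at PC=6 (depth now 0) [depth=0]
Event 20 (INT 1): INT 1 arrives: push (MAIN, PC=6), enter IRQ1 at PC=0 (depth now 1) [depth=1]
Event 21 (INT 0): INT 0 arrives: push (IRQ1, PC=0), enter IRQ0 at PC=0 (depth now 2) [depth=2]
Event 22 (EXEC): [IRQ0] PC=0: INC 2 -> ACC=-12 [depth=2]
Event 23 (EXEC): [IRQ0] PC=1: DEC 4 -> ACC=-16 [depth=2]
Event 24 (EXEC): [IRQ0] PC=2: DEC 3 -> ACC=-19 [depth=2]
Event 25 (EXEC): [IRQ0] PC=3: IRET -> resume IRQ1 at PC=0 (depth now 1) [depth=1]
Event 26 (EXEC): [IRQ1] PC=0: INC 3 -> ACC=-16 [depth=1]
Event 27 (EXEC): [IRQ1] PC=1: IRET -> resume MAIN at PC=6 (depth now 0) [depth=0]
Event 28 (EXEC): [MAIN] PC=6: INC 5 -> ACC=-11 [depth=0]
Event 29 (EXEC): [MAIN] PC=7: HALT [depth=0]
Max depth observed: 2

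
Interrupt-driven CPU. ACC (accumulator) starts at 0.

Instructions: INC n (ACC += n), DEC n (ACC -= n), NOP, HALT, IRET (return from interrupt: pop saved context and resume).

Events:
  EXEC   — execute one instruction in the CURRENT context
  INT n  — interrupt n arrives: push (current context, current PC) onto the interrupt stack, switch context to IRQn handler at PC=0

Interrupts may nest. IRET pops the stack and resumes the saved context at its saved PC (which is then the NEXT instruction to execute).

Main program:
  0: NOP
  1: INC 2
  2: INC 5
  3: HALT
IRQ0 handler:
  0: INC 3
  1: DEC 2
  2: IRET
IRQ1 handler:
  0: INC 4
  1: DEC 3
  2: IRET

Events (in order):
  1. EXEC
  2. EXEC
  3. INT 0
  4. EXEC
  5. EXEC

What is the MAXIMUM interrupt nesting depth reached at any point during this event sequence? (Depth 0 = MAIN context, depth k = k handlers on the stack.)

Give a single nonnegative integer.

Answer: 1

Derivation:
Event 1 (EXEC): [MAIN] PC=0: NOP [depth=0]
Event 2 (EXEC): [MAIN] PC=1: INC 2 -> ACC=2 [depth=0]
Event 3 (INT 0): INT 0 arrives: push (MAIN, PC=2), enter IRQ0 at PC=0 (depth now 1) [depth=1]
Event 4 (EXEC): [IRQ0] PC=0: INC 3 -> ACC=5 [depth=1]
Event 5 (EXEC): [IRQ0] PC=1: DEC 2 -> ACC=3 [depth=1]
Max depth observed: 1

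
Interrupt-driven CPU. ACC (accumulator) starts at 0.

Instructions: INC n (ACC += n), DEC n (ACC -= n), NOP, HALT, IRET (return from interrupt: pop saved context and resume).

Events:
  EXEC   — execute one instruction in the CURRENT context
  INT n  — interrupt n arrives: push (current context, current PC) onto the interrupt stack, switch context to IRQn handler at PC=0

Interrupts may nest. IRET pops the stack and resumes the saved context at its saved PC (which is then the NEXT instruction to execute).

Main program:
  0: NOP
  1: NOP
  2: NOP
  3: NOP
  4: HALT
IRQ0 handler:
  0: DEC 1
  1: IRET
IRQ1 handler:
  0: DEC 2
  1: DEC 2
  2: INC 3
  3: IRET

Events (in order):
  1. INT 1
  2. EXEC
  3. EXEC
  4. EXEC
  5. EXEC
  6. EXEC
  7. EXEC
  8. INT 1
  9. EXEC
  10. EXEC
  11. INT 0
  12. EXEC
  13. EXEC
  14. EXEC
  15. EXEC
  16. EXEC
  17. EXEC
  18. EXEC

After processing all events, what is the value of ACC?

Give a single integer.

Answer: -3

Derivation:
Event 1 (INT 1): INT 1 arrives: push (MAIN, PC=0), enter IRQ1 at PC=0 (depth now 1)
Event 2 (EXEC): [IRQ1] PC=0: DEC 2 -> ACC=-2
Event 3 (EXEC): [IRQ1] PC=1: DEC 2 -> ACC=-4
Event 4 (EXEC): [IRQ1] PC=2: INC 3 -> ACC=-1
Event 5 (EXEC): [IRQ1] PC=3: IRET -> resume MAIN at PC=0 (depth now 0)
Event 6 (EXEC): [MAIN] PC=0: NOP
Event 7 (EXEC): [MAIN] PC=1: NOP
Event 8 (INT 1): INT 1 arrives: push (MAIN, PC=2), enter IRQ1 at PC=0 (depth now 1)
Event 9 (EXEC): [IRQ1] PC=0: DEC 2 -> ACC=-3
Event 10 (EXEC): [IRQ1] PC=1: DEC 2 -> ACC=-5
Event 11 (INT 0): INT 0 arrives: push (IRQ1, PC=2), enter IRQ0 at PC=0 (depth now 2)
Event 12 (EXEC): [IRQ0] PC=0: DEC 1 -> ACC=-6
Event 13 (EXEC): [IRQ0] PC=1: IRET -> resume IRQ1 at PC=2 (depth now 1)
Event 14 (EXEC): [IRQ1] PC=2: INC 3 -> ACC=-3
Event 15 (EXEC): [IRQ1] PC=3: IRET -> resume MAIN at PC=2 (depth now 0)
Event 16 (EXEC): [MAIN] PC=2: NOP
Event 17 (EXEC): [MAIN] PC=3: NOP
Event 18 (EXEC): [MAIN] PC=4: HALT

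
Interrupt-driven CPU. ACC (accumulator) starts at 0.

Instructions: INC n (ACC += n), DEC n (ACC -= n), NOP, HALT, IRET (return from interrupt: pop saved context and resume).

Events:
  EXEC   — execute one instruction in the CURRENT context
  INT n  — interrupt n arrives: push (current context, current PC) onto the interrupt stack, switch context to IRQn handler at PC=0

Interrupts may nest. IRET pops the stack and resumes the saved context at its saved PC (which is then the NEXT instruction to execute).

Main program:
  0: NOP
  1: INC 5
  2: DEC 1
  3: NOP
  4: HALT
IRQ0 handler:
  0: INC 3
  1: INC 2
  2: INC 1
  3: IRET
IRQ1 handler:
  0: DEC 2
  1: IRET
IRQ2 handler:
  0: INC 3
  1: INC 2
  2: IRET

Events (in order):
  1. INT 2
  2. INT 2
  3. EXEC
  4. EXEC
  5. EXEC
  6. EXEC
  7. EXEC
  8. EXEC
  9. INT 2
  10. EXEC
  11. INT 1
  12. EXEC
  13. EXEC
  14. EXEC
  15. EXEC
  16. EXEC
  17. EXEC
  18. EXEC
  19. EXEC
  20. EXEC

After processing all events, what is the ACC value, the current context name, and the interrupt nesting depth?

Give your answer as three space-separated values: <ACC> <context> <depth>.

Event 1 (INT 2): INT 2 arrives: push (MAIN, PC=0), enter IRQ2 at PC=0 (depth now 1)
Event 2 (INT 2): INT 2 arrives: push (IRQ2, PC=0), enter IRQ2 at PC=0 (depth now 2)
Event 3 (EXEC): [IRQ2] PC=0: INC 3 -> ACC=3
Event 4 (EXEC): [IRQ2] PC=1: INC 2 -> ACC=5
Event 5 (EXEC): [IRQ2] PC=2: IRET -> resume IRQ2 at PC=0 (depth now 1)
Event 6 (EXEC): [IRQ2] PC=0: INC 3 -> ACC=8
Event 7 (EXEC): [IRQ2] PC=1: INC 2 -> ACC=10
Event 8 (EXEC): [IRQ2] PC=2: IRET -> resume MAIN at PC=0 (depth now 0)
Event 9 (INT 2): INT 2 arrives: push (MAIN, PC=0), enter IRQ2 at PC=0 (depth now 1)
Event 10 (EXEC): [IRQ2] PC=0: INC 3 -> ACC=13
Event 11 (INT 1): INT 1 arrives: push (IRQ2, PC=1), enter IRQ1 at PC=0 (depth now 2)
Event 12 (EXEC): [IRQ1] PC=0: DEC 2 -> ACC=11
Event 13 (EXEC): [IRQ1] PC=1: IRET -> resume IRQ2 at PC=1 (depth now 1)
Event 14 (EXEC): [IRQ2] PC=1: INC 2 -> ACC=13
Event 15 (EXEC): [IRQ2] PC=2: IRET -> resume MAIN at PC=0 (depth now 0)
Event 16 (EXEC): [MAIN] PC=0: NOP
Event 17 (EXEC): [MAIN] PC=1: INC 5 -> ACC=18
Event 18 (EXEC): [MAIN] PC=2: DEC 1 -> ACC=17
Event 19 (EXEC): [MAIN] PC=3: NOP
Event 20 (EXEC): [MAIN] PC=4: HALT

Answer: 17 MAIN 0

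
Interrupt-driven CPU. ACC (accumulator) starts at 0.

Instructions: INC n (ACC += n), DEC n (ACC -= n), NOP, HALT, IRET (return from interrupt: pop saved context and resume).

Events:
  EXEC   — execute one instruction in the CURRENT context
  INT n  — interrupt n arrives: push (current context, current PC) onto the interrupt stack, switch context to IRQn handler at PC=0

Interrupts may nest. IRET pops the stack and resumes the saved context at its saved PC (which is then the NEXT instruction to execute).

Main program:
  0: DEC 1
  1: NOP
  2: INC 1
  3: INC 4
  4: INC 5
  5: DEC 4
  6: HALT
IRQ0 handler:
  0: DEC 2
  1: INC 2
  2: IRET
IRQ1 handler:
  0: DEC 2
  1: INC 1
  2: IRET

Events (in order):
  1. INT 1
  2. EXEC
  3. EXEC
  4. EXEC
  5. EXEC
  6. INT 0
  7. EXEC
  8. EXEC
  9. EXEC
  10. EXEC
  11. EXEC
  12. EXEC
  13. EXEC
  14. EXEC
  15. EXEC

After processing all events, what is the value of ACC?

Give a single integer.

Event 1 (INT 1): INT 1 arrives: push (MAIN, PC=0), enter IRQ1 at PC=0 (depth now 1)
Event 2 (EXEC): [IRQ1] PC=0: DEC 2 -> ACC=-2
Event 3 (EXEC): [IRQ1] PC=1: INC 1 -> ACC=-1
Event 4 (EXEC): [IRQ1] PC=2: IRET -> resume MAIN at PC=0 (depth now 0)
Event 5 (EXEC): [MAIN] PC=0: DEC 1 -> ACC=-2
Event 6 (INT 0): INT 0 arrives: push (MAIN, PC=1), enter IRQ0 at PC=0 (depth now 1)
Event 7 (EXEC): [IRQ0] PC=0: DEC 2 -> ACC=-4
Event 8 (EXEC): [IRQ0] PC=1: INC 2 -> ACC=-2
Event 9 (EXEC): [IRQ0] PC=2: IRET -> resume MAIN at PC=1 (depth now 0)
Event 10 (EXEC): [MAIN] PC=1: NOP
Event 11 (EXEC): [MAIN] PC=2: INC 1 -> ACC=-1
Event 12 (EXEC): [MAIN] PC=3: INC 4 -> ACC=3
Event 13 (EXEC): [MAIN] PC=4: INC 5 -> ACC=8
Event 14 (EXEC): [MAIN] PC=5: DEC 4 -> ACC=4
Event 15 (EXEC): [MAIN] PC=6: HALT

Answer: 4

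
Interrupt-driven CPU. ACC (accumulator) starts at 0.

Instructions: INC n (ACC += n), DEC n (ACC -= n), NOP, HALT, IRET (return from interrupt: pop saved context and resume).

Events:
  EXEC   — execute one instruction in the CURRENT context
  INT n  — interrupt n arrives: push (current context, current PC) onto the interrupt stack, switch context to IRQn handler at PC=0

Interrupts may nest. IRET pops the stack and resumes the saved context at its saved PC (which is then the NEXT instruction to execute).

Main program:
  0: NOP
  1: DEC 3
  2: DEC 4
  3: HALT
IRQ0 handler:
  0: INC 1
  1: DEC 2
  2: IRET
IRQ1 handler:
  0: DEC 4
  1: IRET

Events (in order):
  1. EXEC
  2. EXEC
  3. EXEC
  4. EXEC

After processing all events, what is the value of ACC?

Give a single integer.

Answer: -7

Derivation:
Event 1 (EXEC): [MAIN] PC=0: NOP
Event 2 (EXEC): [MAIN] PC=1: DEC 3 -> ACC=-3
Event 3 (EXEC): [MAIN] PC=2: DEC 4 -> ACC=-7
Event 4 (EXEC): [MAIN] PC=3: HALT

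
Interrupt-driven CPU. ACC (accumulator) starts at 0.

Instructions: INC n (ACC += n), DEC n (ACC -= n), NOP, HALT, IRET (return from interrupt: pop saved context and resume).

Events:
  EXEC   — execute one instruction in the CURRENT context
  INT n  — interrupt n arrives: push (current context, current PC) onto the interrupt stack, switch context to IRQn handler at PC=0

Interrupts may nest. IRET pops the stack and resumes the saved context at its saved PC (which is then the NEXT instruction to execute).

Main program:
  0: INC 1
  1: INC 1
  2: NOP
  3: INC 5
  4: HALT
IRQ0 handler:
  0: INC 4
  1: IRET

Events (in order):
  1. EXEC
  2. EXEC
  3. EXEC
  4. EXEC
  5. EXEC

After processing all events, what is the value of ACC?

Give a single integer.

Answer: 7

Derivation:
Event 1 (EXEC): [MAIN] PC=0: INC 1 -> ACC=1
Event 2 (EXEC): [MAIN] PC=1: INC 1 -> ACC=2
Event 3 (EXEC): [MAIN] PC=2: NOP
Event 4 (EXEC): [MAIN] PC=3: INC 5 -> ACC=7
Event 5 (EXEC): [MAIN] PC=4: HALT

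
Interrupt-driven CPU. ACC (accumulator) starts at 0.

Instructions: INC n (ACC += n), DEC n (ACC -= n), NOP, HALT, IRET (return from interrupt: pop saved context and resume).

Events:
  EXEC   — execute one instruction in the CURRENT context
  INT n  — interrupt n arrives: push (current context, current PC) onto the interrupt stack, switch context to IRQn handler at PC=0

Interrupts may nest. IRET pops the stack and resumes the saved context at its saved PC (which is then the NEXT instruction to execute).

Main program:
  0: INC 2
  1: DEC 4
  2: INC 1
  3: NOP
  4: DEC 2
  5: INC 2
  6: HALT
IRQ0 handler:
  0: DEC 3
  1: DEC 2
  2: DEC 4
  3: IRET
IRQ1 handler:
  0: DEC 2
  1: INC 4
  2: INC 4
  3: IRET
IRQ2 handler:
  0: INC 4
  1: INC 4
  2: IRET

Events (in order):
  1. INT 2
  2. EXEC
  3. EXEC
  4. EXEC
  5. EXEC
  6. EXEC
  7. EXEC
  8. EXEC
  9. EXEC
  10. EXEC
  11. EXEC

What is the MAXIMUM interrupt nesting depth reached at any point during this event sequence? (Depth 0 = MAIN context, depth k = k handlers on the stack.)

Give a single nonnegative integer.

Event 1 (INT 2): INT 2 arrives: push (MAIN, PC=0), enter IRQ2 at PC=0 (depth now 1) [depth=1]
Event 2 (EXEC): [IRQ2] PC=0: INC 4 -> ACC=4 [depth=1]
Event 3 (EXEC): [IRQ2] PC=1: INC 4 -> ACC=8 [depth=1]
Event 4 (EXEC): [IRQ2] PC=2: IRET -> resume MAIN at PC=0 (depth now 0) [depth=0]
Event 5 (EXEC): [MAIN] PC=0: INC 2 -> ACC=10 [depth=0]
Event 6 (EXEC): [MAIN] PC=1: DEC 4 -> ACC=6 [depth=0]
Event 7 (EXEC): [MAIN] PC=2: INC 1 -> ACC=7 [depth=0]
Event 8 (EXEC): [MAIN] PC=3: NOP [depth=0]
Event 9 (EXEC): [MAIN] PC=4: DEC 2 -> ACC=5 [depth=0]
Event 10 (EXEC): [MAIN] PC=5: INC 2 -> ACC=7 [depth=0]
Event 11 (EXEC): [MAIN] PC=6: HALT [depth=0]
Max depth observed: 1

Answer: 1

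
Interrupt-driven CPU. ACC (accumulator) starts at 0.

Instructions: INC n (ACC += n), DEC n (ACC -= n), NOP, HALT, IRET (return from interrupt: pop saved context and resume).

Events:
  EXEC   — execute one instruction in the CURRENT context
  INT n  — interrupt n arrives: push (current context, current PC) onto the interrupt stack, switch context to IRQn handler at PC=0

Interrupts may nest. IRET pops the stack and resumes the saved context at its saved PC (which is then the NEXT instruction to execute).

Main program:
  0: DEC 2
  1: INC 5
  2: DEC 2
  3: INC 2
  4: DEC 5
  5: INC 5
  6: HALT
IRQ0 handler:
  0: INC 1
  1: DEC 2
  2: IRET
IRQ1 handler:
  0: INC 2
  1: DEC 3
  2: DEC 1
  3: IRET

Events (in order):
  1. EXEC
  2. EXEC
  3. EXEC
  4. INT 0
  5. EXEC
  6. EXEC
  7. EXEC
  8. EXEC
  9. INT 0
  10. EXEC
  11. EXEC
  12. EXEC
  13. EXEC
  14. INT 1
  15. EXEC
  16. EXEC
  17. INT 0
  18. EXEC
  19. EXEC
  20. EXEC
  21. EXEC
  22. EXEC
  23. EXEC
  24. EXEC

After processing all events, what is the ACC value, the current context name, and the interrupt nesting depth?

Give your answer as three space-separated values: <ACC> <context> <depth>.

Answer: -2 MAIN 0

Derivation:
Event 1 (EXEC): [MAIN] PC=0: DEC 2 -> ACC=-2
Event 2 (EXEC): [MAIN] PC=1: INC 5 -> ACC=3
Event 3 (EXEC): [MAIN] PC=2: DEC 2 -> ACC=1
Event 4 (INT 0): INT 0 arrives: push (MAIN, PC=3), enter IRQ0 at PC=0 (depth now 1)
Event 5 (EXEC): [IRQ0] PC=0: INC 1 -> ACC=2
Event 6 (EXEC): [IRQ0] PC=1: DEC 2 -> ACC=0
Event 7 (EXEC): [IRQ0] PC=2: IRET -> resume MAIN at PC=3 (depth now 0)
Event 8 (EXEC): [MAIN] PC=3: INC 2 -> ACC=2
Event 9 (INT 0): INT 0 arrives: push (MAIN, PC=4), enter IRQ0 at PC=0 (depth now 1)
Event 10 (EXEC): [IRQ0] PC=0: INC 1 -> ACC=3
Event 11 (EXEC): [IRQ0] PC=1: DEC 2 -> ACC=1
Event 12 (EXEC): [IRQ0] PC=2: IRET -> resume MAIN at PC=4 (depth now 0)
Event 13 (EXEC): [MAIN] PC=4: DEC 5 -> ACC=-4
Event 14 (INT 1): INT 1 arrives: push (MAIN, PC=5), enter IRQ1 at PC=0 (depth now 1)
Event 15 (EXEC): [IRQ1] PC=0: INC 2 -> ACC=-2
Event 16 (EXEC): [IRQ1] PC=1: DEC 3 -> ACC=-5
Event 17 (INT 0): INT 0 arrives: push (IRQ1, PC=2), enter IRQ0 at PC=0 (depth now 2)
Event 18 (EXEC): [IRQ0] PC=0: INC 1 -> ACC=-4
Event 19 (EXEC): [IRQ0] PC=1: DEC 2 -> ACC=-6
Event 20 (EXEC): [IRQ0] PC=2: IRET -> resume IRQ1 at PC=2 (depth now 1)
Event 21 (EXEC): [IRQ1] PC=2: DEC 1 -> ACC=-7
Event 22 (EXEC): [IRQ1] PC=3: IRET -> resume MAIN at PC=5 (depth now 0)
Event 23 (EXEC): [MAIN] PC=5: INC 5 -> ACC=-2
Event 24 (EXEC): [MAIN] PC=6: HALT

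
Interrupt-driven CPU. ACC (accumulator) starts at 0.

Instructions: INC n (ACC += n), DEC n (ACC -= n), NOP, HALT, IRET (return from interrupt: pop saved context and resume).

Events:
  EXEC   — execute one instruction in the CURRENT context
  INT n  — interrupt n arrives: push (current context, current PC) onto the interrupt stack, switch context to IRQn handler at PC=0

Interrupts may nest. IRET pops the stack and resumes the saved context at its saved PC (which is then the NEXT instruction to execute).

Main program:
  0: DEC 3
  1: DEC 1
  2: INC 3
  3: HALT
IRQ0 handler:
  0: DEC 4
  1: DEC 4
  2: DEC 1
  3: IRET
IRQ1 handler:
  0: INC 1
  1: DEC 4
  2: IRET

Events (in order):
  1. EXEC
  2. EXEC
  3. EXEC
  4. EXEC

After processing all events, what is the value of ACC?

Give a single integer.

Event 1 (EXEC): [MAIN] PC=0: DEC 3 -> ACC=-3
Event 2 (EXEC): [MAIN] PC=1: DEC 1 -> ACC=-4
Event 3 (EXEC): [MAIN] PC=2: INC 3 -> ACC=-1
Event 4 (EXEC): [MAIN] PC=3: HALT

Answer: -1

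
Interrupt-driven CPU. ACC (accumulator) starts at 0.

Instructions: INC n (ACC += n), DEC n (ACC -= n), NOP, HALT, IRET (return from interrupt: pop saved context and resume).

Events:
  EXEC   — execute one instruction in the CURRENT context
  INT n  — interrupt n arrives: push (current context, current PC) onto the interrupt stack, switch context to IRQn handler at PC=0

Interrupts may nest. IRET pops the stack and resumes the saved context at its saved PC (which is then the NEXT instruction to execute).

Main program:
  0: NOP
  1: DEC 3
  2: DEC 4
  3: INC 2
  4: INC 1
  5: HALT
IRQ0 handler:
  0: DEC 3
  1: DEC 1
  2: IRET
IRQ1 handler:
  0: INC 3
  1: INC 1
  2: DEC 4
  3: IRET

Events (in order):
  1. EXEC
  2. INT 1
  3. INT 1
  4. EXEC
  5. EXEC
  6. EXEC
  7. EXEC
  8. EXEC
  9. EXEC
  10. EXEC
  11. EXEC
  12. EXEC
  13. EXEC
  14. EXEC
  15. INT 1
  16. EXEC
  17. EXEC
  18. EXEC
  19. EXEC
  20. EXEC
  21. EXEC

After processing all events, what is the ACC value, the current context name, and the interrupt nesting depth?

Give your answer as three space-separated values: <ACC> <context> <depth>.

Event 1 (EXEC): [MAIN] PC=0: NOP
Event 2 (INT 1): INT 1 arrives: push (MAIN, PC=1), enter IRQ1 at PC=0 (depth now 1)
Event 3 (INT 1): INT 1 arrives: push (IRQ1, PC=0), enter IRQ1 at PC=0 (depth now 2)
Event 4 (EXEC): [IRQ1] PC=0: INC 3 -> ACC=3
Event 5 (EXEC): [IRQ1] PC=1: INC 1 -> ACC=4
Event 6 (EXEC): [IRQ1] PC=2: DEC 4 -> ACC=0
Event 7 (EXEC): [IRQ1] PC=3: IRET -> resume IRQ1 at PC=0 (depth now 1)
Event 8 (EXEC): [IRQ1] PC=0: INC 3 -> ACC=3
Event 9 (EXEC): [IRQ1] PC=1: INC 1 -> ACC=4
Event 10 (EXEC): [IRQ1] PC=2: DEC 4 -> ACC=0
Event 11 (EXEC): [IRQ1] PC=3: IRET -> resume MAIN at PC=1 (depth now 0)
Event 12 (EXEC): [MAIN] PC=1: DEC 3 -> ACC=-3
Event 13 (EXEC): [MAIN] PC=2: DEC 4 -> ACC=-7
Event 14 (EXEC): [MAIN] PC=3: INC 2 -> ACC=-5
Event 15 (INT 1): INT 1 arrives: push (MAIN, PC=4), enter IRQ1 at PC=0 (depth now 1)
Event 16 (EXEC): [IRQ1] PC=0: INC 3 -> ACC=-2
Event 17 (EXEC): [IRQ1] PC=1: INC 1 -> ACC=-1
Event 18 (EXEC): [IRQ1] PC=2: DEC 4 -> ACC=-5
Event 19 (EXEC): [IRQ1] PC=3: IRET -> resume MAIN at PC=4 (depth now 0)
Event 20 (EXEC): [MAIN] PC=4: INC 1 -> ACC=-4
Event 21 (EXEC): [MAIN] PC=5: HALT

Answer: -4 MAIN 0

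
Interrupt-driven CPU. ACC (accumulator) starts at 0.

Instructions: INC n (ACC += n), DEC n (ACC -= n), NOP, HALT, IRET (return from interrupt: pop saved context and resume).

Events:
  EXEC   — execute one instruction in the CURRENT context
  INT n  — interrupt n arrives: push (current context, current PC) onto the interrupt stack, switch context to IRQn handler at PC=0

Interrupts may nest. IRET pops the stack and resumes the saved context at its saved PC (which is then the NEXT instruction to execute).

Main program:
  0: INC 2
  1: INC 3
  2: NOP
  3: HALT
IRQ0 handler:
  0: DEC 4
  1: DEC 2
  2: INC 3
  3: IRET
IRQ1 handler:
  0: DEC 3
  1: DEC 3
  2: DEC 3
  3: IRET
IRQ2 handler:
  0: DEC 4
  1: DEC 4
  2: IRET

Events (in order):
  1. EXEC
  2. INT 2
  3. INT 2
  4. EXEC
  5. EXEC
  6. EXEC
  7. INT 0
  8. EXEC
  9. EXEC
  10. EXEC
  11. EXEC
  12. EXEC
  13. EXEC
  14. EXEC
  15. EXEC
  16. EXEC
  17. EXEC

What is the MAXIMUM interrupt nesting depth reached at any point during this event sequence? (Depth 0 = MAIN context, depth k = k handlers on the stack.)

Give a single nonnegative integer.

Event 1 (EXEC): [MAIN] PC=0: INC 2 -> ACC=2 [depth=0]
Event 2 (INT 2): INT 2 arrives: push (MAIN, PC=1), enter IRQ2 at PC=0 (depth now 1) [depth=1]
Event 3 (INT 2): INT 2 arrives: push (IRQ2, PC=0), enter IRQ2 at PC=0 (depth now 2) [depth=2]
Event 4 (EXEC): [IRQ2] PC=0: DEC 4 -> ACC=-2 [depth=2]
Event 5 (EXEC): [IRQ2] PC=1: DEC 4 -> ACC=-6 [depth=2]
Event 6 (EXEC): [IRQ2] PC=2: IRET -> resume IRQ2 at PC=0 (depth now 1) [depth=1]
Event 7 (INT 0): INT 0 arrives: push (IRQ2, PC=0), enter IRQ0 at PC=0 (depth now 2) [depth=2]
Event 8 (EXEC): [IRQ0] PC=0: DEC 4 -> ACC=-10 [depth=2]
Event 9 (EXEC): [IRQ0] PC=1: DEC 2 -> ACC=-12 [depth=2]
Event 10 (EXEC): [IRQ0] PC=2: INC 3 -> ACC=-9 [depth=2]
Event 11 (EXEC): [IRQ0] PC=3: IRET -> resume IRQ2 at PC=0 (depth now 1) [depth=1]
Event 12 (EXEC): [IRQ2] PC=0: DEC 4 -> ACC=-13 [depth=1]
Event 13 (EXEC): [IRQ2] PC=1: DEC 4 -> ACC=-17 [depth=1]
Event 14 (EXEC): [IRQ2] PC=2: IRET -> resume MAIN at PC=1 (depth now 0) [depth=0]
Event 15 (EXEC): [MAIN] PC=1: INC 3 -> ACC=-14 [depth=0]
Event 16 (EXEC): [MAIN] PC=2: NOP [depth=0]
Event 17 (EXEC): [MAIN] PC=3: HALT [depth=0]
Max depth observed: 2

Answer: 2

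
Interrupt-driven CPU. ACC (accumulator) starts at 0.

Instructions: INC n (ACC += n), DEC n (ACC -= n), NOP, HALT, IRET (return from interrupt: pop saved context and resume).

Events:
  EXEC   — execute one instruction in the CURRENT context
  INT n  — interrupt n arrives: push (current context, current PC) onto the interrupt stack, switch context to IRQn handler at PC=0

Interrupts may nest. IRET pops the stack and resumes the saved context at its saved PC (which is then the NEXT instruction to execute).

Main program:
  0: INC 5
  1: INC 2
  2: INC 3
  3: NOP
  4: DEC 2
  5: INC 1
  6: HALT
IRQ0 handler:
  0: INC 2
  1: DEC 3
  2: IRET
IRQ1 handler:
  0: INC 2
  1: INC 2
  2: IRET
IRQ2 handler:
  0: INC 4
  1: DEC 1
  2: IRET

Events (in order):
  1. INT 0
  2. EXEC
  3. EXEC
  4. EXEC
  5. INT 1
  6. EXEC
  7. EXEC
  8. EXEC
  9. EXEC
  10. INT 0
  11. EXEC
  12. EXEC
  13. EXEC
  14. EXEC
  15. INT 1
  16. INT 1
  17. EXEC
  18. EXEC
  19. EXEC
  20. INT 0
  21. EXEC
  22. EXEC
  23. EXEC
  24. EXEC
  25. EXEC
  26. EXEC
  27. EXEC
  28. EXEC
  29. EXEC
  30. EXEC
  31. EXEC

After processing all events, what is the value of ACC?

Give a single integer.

Event 1 (INT 0): INT 0 arrives: push (MAIN, PC=0), enter IRQ0 at PC=0 (depth now 1)
Event 2 (EXEC): [IRQ0] PC=0: INC 2 -> ACC=2
Event 3 (EXEC): [IRQ0] PC=1: DEC 3 -> ACC=-1
Event 4 (EXEC): [IRQ0] PC=2: IRET -> resume MAIN at PC=0 (depth now 0)
Event 5 (INT 1): INT 1 arrives: push (MAIN, PC=0), enter IRQ1 at PC=0 (depth now 1)
Event 6 (EXEC): [IRQ1] PC=0: INC 2 -> ACC=1
Event 7 (EXEC): [IRQ1] PC=1: INC 2 -> ACC=3
Event 8 (EXEC): [IRQ1] PC=2: IRET -> resume MAIN at PC=0 (depth now 0)
Event 9 (EXEC): [MAIN] PC=0: INC 5 -> ACC=8
Event 10 (INT 0): INT 0 arrives: push (MAIN, PC=1), enter IRQ0 at PC=0 (depth now 1)
Event 11 (EXEC): [IRQ0] PC=0: INC 2 -> ACC=10
Event 12 (EXEC): [IRQ0] PC=1: DEC 3 -> ACC=7
Event 13 (EXEC): [IRQ0] PC=2: IRET -> resume MAIN at PC=1 (depth now 0)
Event 14 (EXEC): [MAIN] PC=1: INC 2 -> ACC=9
Event 15 (INT 1): INT 1 arrives: push (MAIN, PC=2), enter IRQ1 at PC=0 (depth now 1)
Event 16 (INT 1): INT 1 arrives: push (IRQ1, PC=0), enter IRQ1 at PC=0 (depth now 2)
Event 17 (EXEC): [IRQ1] PC=0: INC 2 -> ACC=11
Event 18 (EXEC): [IRQ1] PC=1: INC 2 -> ACC=13
Event 19 (EXEC): [IRQ1] PC=2: IRET -> resume IRQ1 at PC=0 (depth now 1)
Event 20 (INT 0): INT 0 arrives: push (IRQ1, PC=0), enter IRQ0 at PC=0 (depth now 2)
Event 21 (EXEC): [IRQ0] PC=0: INC 2 -> ACC=15
Event 22 (EXEC): [IRQ0] PC=1: DEC 3 -> ACC=12
Event 23 (EXEC): [IRQ0] PC=2: IRET -> resume IRQ1 at PC=0 (depth now 1)
Event 24 (EXEC): [IRQ1] PC=0: INC 2 -> ACC=14
Event 25 (EXEC): [IRQ1] PC=1: INC 2 -> ACC=16
Event 26 (EXEC): [IRQ1] PC=2: IRET -> resume MAIN at PC=2 (depth now 0)
Event 27 (EXEC): [MAIN] PC=2: INC 3 -> ACC=19
Event 28 (EXEC): [MAIN] PC=3: NOP
Event 29 (EXEC): [MAIN] PC=4: DEC 2 -> ACC=17
Event 30 (EXEC): [MAIN] PC=5: INC 1 -> ACC=18
Event 31 (EXEC): [MAIN] PC=6: HALT

Answer: 18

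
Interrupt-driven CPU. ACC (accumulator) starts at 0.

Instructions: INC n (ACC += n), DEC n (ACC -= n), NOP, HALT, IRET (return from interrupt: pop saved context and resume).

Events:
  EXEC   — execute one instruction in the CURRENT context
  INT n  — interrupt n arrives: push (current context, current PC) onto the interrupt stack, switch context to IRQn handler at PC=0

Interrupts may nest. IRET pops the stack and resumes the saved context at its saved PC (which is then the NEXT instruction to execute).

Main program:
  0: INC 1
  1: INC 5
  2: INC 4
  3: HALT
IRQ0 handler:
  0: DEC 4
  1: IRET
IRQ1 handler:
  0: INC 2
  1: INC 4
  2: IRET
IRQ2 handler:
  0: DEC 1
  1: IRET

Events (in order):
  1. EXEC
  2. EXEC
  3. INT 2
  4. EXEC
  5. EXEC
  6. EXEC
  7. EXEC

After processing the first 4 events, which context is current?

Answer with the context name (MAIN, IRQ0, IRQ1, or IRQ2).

Event 1 (EXEC): [MAIN] PC=0: INC 1 -> ACC=1
Event 2 (EXEC): [MAIN] PC=1: INC 5 -> ACC=6
Event 3 (INT 2): INT 2 arrives: push (MAIN, PC=2), enter IRQ2 at PC=0 (depth now 1)
Event 4 (EXEC): [IRQ2] PC=0: DEC 1 -> ACC=5

Answer: IRQ2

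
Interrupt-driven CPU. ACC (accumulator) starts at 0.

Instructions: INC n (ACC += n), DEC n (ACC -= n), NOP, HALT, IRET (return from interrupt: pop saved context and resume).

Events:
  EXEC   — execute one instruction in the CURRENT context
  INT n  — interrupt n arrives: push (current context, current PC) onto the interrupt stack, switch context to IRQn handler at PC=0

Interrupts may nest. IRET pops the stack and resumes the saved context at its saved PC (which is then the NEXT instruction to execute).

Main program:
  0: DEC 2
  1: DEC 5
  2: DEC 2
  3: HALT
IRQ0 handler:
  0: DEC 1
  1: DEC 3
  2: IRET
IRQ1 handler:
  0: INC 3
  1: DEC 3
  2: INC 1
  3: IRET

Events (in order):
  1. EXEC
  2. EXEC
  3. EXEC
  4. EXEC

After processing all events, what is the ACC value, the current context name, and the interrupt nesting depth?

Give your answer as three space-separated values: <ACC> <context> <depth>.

Event 1 (EXEC): [MAIN] PC=0: DEC 2 -> ACC=-2
Event 2 (EXEC): [MAIN] PC=1: DEC 5 -> ACC=-7
Event 3 (EXEC): [MAIN] PC=2: DEC 2 -> ACC=-9
Event 4 (EXEC): [MAIN] PC=3: HALT

Answer: -9 MAIN 0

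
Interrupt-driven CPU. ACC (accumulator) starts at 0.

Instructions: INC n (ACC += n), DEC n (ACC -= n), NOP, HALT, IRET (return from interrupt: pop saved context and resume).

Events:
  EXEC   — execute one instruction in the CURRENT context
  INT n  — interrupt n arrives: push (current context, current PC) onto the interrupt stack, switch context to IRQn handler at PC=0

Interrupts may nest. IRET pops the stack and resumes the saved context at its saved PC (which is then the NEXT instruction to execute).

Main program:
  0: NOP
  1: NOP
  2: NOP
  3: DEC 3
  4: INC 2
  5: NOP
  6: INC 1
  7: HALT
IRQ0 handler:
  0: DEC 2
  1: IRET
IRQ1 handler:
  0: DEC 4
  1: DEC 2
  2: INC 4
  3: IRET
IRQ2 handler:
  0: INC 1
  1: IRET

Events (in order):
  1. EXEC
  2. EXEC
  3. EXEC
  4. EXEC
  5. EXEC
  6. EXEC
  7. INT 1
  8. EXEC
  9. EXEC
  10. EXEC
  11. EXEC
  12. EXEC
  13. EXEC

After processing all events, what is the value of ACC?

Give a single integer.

Event 1 (EXEC): [MAIN] PC=0: NOP
Event 2 (EXEC): [MAIN] PC=1: NOP
Event 3 (EXEC): [MAIN] PC=2: NOP
Event 4 (EXEC): [MAIN] PC=3: DEC 3 -> ACC=-3
Event 5 (EXEC): [MAIN] PC=4: INC 2 -> ACC=-1
Event 6 (EXEC): [MAIN] PC=5: NOP
Event 7 (INT 1): INT 1 arrives: push (MAIN, PC=6), enter IRQ1 at PC=0 (depth now 1)
Event 8 (EXEC): [IRQ1] PC=0: DEC 4 -> ACC=-5
Event 9 (EXEC): [IRQ1] PC=1: DEC 2 -> ACC=-7
Event 10 (EXEC): [IRQ1] PC=2: INC 4 -> ACC=-3
Event 11 (EXEC): [IRQ1] PC=3: IRET -> resume MAIN at PC=6 (depth now 0)
Event 12 (EXEC): [MAIN] PC=6: INC 1 -> ACC=-2
Event 13 (EXEC): [MAIN] PC=7: HALT

Answer: -2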